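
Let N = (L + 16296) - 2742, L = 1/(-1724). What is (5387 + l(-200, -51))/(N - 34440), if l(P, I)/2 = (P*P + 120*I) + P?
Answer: -125415828/36007465 ≈ -3.4831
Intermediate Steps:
L = -1/1724 ≈ -0.00058005
N = 23367095/1724 (N = (-1/1724 + 16296) - 2742 = 28094303/1724 - 2742 = 23367095/1724 ≈ 13554.)
l(P, I) = 2*P + 2*P**2 + 240*I (l(P, I) = 2*((P*P + 120*I) + P) = 2*((P**2 + 120*I) + P) = 2*(P + P**2 + 120*I) = 2*P + 2*P**2 + 240*I)
(5387 + l(-200, -51))/(N - 34440) = (5387 + (2*(-200) + 2*(-200)**2 + 240*(-51)))/(23367095/1724 - 34440) = (5387 + (-400 + 2*40000 - 12240))/(-36007465/1724) = (5387 + (-400 + 80000 - 12240))*(-1724/36007465) = (5387 + 67360)*(-1724/36007465) = 72747*(-1724/36007465) = -125415828/36007465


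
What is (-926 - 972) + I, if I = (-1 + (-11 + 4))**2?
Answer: -1834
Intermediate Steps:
I = 64 (I = (-1 - 7)**2 = (-8)**2 = 64)
(-926 - 972) + I = (-926 - 972) + 64 = -1898 + 64 = -1834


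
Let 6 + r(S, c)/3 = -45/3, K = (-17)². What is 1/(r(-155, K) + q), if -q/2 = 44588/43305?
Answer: -43305/2817391 ≈ -0.015371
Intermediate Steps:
K = 289
q = -89176/43305 ≈ -2.0593
r(S, c) = -63 (r(S, c) = -18 + 3*(-45/3) = -18 + 3*((⅓)*(-45)) = -18 + 3*(-15) = -18 - 45 = -63)
1/(r(-155, K) + q) = 1/(-63 - 89176/43305) = 1/(-2817391/43305) = -43305/2817391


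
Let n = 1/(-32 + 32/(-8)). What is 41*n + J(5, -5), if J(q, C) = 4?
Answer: 103/36 ≈ 2.8611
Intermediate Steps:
n = -1/36 (n = 1/(-32 + 32*(-1/8)) = 1/(-32 - 4) = 1/(-36) = -1/36 ≈ -0.027778)
41*n + J(5, -5) = 41*(-1/36) + 4 = -41/36 + 4 = 103/36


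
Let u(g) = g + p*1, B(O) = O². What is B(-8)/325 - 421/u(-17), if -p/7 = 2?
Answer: 138809/10075 ≈ 13.778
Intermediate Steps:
p = -14 (p = -7*2 = -14)
u(g) = -14 + g (u(g) = g - 14*1 = g - 14 = -14 + g)
B(-8)/325 - 421/u(-17) = (-8)²/325 - 421/(-14 - 17) = 64*(1/325) - 421/(-31) = 64/325 - 421*(-1/31) = 64/325 + 421/31 = 138809/10075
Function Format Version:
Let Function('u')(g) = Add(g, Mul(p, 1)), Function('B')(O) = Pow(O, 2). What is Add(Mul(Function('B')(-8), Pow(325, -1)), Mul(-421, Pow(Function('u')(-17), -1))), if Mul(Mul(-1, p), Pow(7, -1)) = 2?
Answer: Rational(138809, 10075) ≈ 13.778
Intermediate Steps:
p = -14 (p = Mul(-7, 2) = -14)
Function('u')(g) = Add(-14, g) (Function('u')(g) = Add(g, Mul(-14, 1)) = Add(g, -14) = Add(-14, g))
Add(Mul(Function('B')(-8), Pow(325, -1)), Mul(-421, Pow(Function('u')(-17), -1))) = Add(Mul(Pow(-8, 2), Pow(325, -1)), Mul(-421, Pow(Add(-14, -17), -1))) = Add(Mul(64, Rational(1, 325)), Mul(-421, Pow(-31, -1))) = Add(Rational(64, 325), Mul(-421, Rational(-1, 31))) = Add(Rational(64, 325), Rational(421, 31)) = Rational(138809, 10075)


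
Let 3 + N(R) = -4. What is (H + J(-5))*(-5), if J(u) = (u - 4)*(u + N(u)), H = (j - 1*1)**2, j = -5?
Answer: -720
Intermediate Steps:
N(R) = -7 (N(R) = -3 - 4 = -7)
H = 36 (H = (-5 - 1*1)**2 = (-5 - 1)**2 = (-6)**2 = 36)
J(u) = (-7 + u)*(-4 + u) (J(u) = (u - 4)*(u - 7) = (-4 + u)*(-7 + u) = (-7 + u)*(-4 + u))
(H + J(-5))*(-5) = (36 + (28 + (-5)**2 - 11*(-5)))*(-5) = (36 + (28 + 25 + 55))*(-5) = (36 + 108)*(-5) = 144*(-5) = -720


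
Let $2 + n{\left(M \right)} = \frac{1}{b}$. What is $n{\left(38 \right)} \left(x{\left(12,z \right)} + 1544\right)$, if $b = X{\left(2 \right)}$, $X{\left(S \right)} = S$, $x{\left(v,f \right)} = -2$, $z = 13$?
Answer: $-2313$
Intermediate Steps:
$b = 2$
$n{\left(M \right)} = - \frac{3}{2}$ ($n{\left(M \right)} = -2 + \frac{1}{2} = - \frac{3}{2}$)
$n{\left(38 \right)} \left(x{\left(12,z \right)} + 1544\right) = - \frac{3 \left(-2 + 1544\right)}{2} = \left(- \frac{3}{2}\right) 1542 = -2313$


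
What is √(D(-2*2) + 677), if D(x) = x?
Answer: √673 ≈ 25.942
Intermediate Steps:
√(D(-2*2) + 677) = √(-2*2 + 677) = √(-4 + 677) = √673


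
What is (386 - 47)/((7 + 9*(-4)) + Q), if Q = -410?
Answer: -339/439 ≈ -0.77221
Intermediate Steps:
(386 - 47)/((7 + 9*(-4)) + Q) = (386 - 47)/((7 + 9*(-4)) - 410) = 339/((7 - 36) - 410) = 339/(-29 - 410) = 339/(-439) = 339*(-1/439) = -339/439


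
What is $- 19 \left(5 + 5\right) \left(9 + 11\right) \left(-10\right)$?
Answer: $38000$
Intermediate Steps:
$- 19 \left(5 + 5\right) \left(9 + 11\right) \left(-10\right) = - 19 \cdot 10 \cdot 20 \left(-10\right) = \left(-19\right) 200 \left(-10\right) = \left(-3800\right) \left(-10\right) = 38000$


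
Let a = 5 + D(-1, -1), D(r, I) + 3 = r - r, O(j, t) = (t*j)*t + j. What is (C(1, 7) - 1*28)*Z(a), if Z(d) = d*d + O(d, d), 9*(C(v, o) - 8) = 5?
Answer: -2450/9 ≈ -272.22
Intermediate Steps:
O(j, t) = j + j*t² (O(j, t) = (j*t)*t + j = j*t² + j = j + j*t²)
C(v, o) = 77/9 (C(v, o) = 8 + (⅑)*5 = 8 + 5/9 = 77/9)
D(r, I) = -3 (D(r, I) = -3 + (r - r) = -3 + 0 = -3)
a = 2 (a = 5 - 3 = 2)
Z(d) = d² + d*(1 + d²) (Z(d) = d*d + d*(1 + d²) = d² + d*(1 + d²))
(C(1, 7) - 1*28)*Z(a) = (77/9 - 1*28)*(2*(1 + 2 + 2²)) = (77/9 - 28)*(2*(1 + 2 + 4)) = -350*7/9 = -175/9*14 = -2450/9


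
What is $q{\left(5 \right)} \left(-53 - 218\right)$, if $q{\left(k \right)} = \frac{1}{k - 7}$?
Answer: $\frac{271}{2} \approx 135.5$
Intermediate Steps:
$q{\left(k \right)} = \frac{1}{-7 + k}$
$q{\left(5 \right)} \left(-53 - 218\right) = \frac{-53 - 218}{-7 + 5} = \frac{1}{-2} \left(-271\right) = \left(- \frac{1}{2}\right) \left(-271\right) = \frac{271}{2}$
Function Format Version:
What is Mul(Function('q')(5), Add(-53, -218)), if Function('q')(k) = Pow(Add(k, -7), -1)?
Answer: Rational(271, 2) ≈ 135.50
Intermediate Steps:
Function('q')(k) = Pow(Add(-7, k), -1)
Mul(Function('q')(5), Add(-53, -218)) = Mul(Pow(Add(-7, 5), -1), Add(-53, -218)) = Mul(Pow(-2, -1), -271) = Mul(Rational(-1, 2), -271) = Rational(271, 2)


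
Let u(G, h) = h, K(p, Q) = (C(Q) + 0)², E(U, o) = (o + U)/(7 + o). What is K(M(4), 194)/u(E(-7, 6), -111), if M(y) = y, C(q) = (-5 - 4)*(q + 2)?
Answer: -1037232/37 ≈ -28033.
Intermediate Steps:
C(q) = -18 - 9*q (C(q) = -9*(2 + q) = -18 - 9*q)
E(U, o) = (U + o)/(7 + o)
K(p, Q) = (-18 - 9*Q)² (K(p, Q) = ((-18 - 9*Q) + 0)² = (-18 - 9*Q)²)
K(M(4), 194)/u(E(-7, 6), -111) = (81*(2 + 194)²)/(-111) = (81*196²)*(-1/111) = (81*38416)*(-1/111) = 3111696*(-1/111) = -1037232/37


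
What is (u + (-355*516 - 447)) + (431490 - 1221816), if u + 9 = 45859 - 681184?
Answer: -1609287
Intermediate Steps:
u = -635334 (u = -9 + (45859 - 681184) = -9 - 635325 = -635334)
(u + (-355*516 - 447)) + (431490 - 1221816) = (-635334 + (-355*516 - 447)) + (431490 - 1221816) = (-635334 + (-183180 - 447)) - 790326 = (-635334 - 183627) - 790326 = -818961 - 790326 = -1609287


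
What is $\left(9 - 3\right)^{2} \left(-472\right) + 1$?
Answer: $-16991$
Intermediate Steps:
$\left(9 - 3\right)^{2} \left(-472\right) + 1 = 6^{2} \left(-472\right) + 1 = 36 \left(-472\right) + 1 = -16992 + 1 = -16991$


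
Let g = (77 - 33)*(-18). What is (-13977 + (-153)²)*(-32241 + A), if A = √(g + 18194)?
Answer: -304097112 + 9432*√17402 ≈ -3.0285e+8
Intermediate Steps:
g = -792 (g = 44*(-18) = -792)
A = √17402 (A = √(-792 + 18194) = √17402 ≈ 131.92)
(-13977 + (-153)²)*(-32241 + A) = (-13977 + (-153)²)*(-32241 + √17402) = (-13977 + 23409)*(-32241 + √17402) = 9432*(-32241 + √17402) = -304097112 + 9432*√17402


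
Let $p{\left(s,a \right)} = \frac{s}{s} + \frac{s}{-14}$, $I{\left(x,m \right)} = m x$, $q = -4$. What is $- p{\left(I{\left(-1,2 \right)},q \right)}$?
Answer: $- \frac{8}{7} \approx -1.1429$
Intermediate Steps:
$p{\left(s,a \right)} = 1 - \frac{s}{14}$ ($p{\left(s,a \right)} = 1 + s \left(- \frac{1}{14}\right) = 1 - \frac{s}{14}$)
$- p{\left(I{\left(-1,2 \right)},q \right)} = - (1 - \frac{2 \left(-1\right)}{14}) = - (1 - - \frac{1}{7}) = - (1 + \frac{1}{7}) = \left(-1\right) \frac{8}{7} = - \frac{8}{7}$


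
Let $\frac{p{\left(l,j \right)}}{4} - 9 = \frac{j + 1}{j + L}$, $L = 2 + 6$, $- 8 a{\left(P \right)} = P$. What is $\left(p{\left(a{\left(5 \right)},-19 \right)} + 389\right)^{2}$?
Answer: $\frac{22534009}{121} \approx 1.8623 \cdot 10^{5}$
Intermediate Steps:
$a{\left(P \right)} = - \frac{P}{8}$
$L = 8$
$p{\left(l,j \right)} = 36 + \frac{4 \left(1 + j\right)}{8 + j}$ ($p{\left(l,j \right)} = 36 + 4 \frac{j + 1}{j + 8} = 36 + 4 \frac{1 + j}{8 + j} = 36 + \frac{4 \left(1 + j\right)}{8 + j}$)
$\left(p{\left(a{\left(5 \right)},-19 \right)} + 389\right)^{2} = \left(\frac{4 \left(73 + 10 \left(-19\right)\right)}{8 - 19} + 389\right)^{2} = \left(\frac{4 \left(73 - 190\right)}{-11} + 389\right)^{2} = \left(4 \left(- \frac{1}{11}\right) \left(-117\right) + 389\right)^{2} = \left(\frac{468}{11} + 389\right)^{2} = \left(\frac{4747}{11}\right)^{2} = \frac{22534009}{121}$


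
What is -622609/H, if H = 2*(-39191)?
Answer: 622609/78382 ≈ 7.9433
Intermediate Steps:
H = -78382
-622609/H = -622609/(-78382) = -622609*(-1/78382) = 622609/78382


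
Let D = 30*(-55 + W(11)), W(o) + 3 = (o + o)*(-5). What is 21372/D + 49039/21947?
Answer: -18491227/9217740 ≈ -2.0060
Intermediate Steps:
W(o) = -3 - 10*o (W(o) = -3 + (o + o)*(-5) = -3 + (2*o)*(-5) = -3 - 10*o)
D = -5040 (D = 30*(-55 + (-3 - 10*11)) = 30*(-55 + (-3 - 110)) = 30*(-55 - 113) = 30*(-168) = -5040)
21372/D + 49039/21947 = 21372/(-5040) + 49039/21947 = 21372*(-1/5040) + 49039*(1/21947) = -1781/420 + 49039/21947 = -18491227/9217740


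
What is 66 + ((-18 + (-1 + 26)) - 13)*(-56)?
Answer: 402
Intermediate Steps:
66 + ((-18 + (-1 + 26)) - 13)*(-56) = 66 + ((-18 + 25) - 13)*(-56) = 66 + (7 - 13)*(-56) = 66 - 6*(-56) = 66 + 336 = 402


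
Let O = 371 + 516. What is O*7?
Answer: 6209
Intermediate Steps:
O = 887
O*7 = 887*7 = 6209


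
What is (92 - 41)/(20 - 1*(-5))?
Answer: 51/25 ≈ 2.0400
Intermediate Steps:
(92 - 41)/(20 - 1*(-5)) = 51/(20 + 5) = 51/25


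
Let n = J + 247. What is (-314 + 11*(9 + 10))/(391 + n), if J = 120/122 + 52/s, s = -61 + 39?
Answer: -70455/427172 ≈ -0.16493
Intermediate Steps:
s = -22
J = -926/671 (J = 120/122 + 52/(-22) = 120*(1/122) + 52*(-1/22) = 60/61 - 26/11 = -926/671 ≈ -1.3800)
n = 164811/671 (n = -926/671 + 247 = 164811/671 ≈ 245.62)
(-314 + 11*(9 + 10))/(391 + n) = (-314 + 11*(9 + 10))/(391 + 164811/671) = (-314 + 11*19)/(427172/671) = (-314 + 209)*(671/427172) = -105*671/427172 = -70455/427172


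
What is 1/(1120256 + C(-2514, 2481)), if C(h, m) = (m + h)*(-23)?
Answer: 1/1121015 ≈ 8.9205e-7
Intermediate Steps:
C(h, m) = -23*h - 23*m (C(h, m) = (h + m)*(-23) = -23*h - 23*m)
1/(1120256 + C(-2514, 2481)) = 1/(1120256 + (-23*(-2514) - 23*2481)) = 1/(1120256 + (57822 - 57063)) = 1/(1120256 + 759) = 1/1121015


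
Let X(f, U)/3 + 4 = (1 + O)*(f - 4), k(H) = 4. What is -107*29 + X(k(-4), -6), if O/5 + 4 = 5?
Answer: -3115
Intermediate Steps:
O = 5 (O = -20 + 5*5 = -20 + 25 = 5)
X(f, U) = -84 + 18*f (X(f, U) = -12 + 3*((1 + 5)*(f - 4)) = -12 + 3*(6*(-4 + f)) = -12 + 3*(-24 + 6*f) = -12 + (-72 + 18*f) = -84 + 18*f)
-107*29 + X(k(-4), -6) = -107*29 + (-84 + 18*4) = -3103 + (-84 + 72) = -3103 - 12 = -3115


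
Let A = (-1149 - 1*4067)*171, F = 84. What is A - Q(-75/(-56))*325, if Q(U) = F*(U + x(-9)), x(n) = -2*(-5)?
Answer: -2402997/2 ≈ -1.2015e+6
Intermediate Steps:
x(n) = 10
Q(U) = 840 + 84*U (Q(U) = 84*(U + 10) = 84*(10 + U) = 840 + 84*U)
A = -891936 (A = (-1149 - 4067)*171 = -5216*171 = -891936)
A - Q(-75/(-56))*325 = -891936 - (840 + 84*(-75/(-56)))*325 = -891936 - (840 + 84*(-75*(-1/56)))*325 = -891936 - (840 + 84*(75/56))*325 = -891936 - (840 + 225/2)*325 = -891936 - 1905*325/2 = -891936 - 1*619125/2 = -891936 - 619125/2 = -2402997/2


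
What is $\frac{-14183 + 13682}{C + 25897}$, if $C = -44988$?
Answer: $\frac{501}{19091} \approx 0.026243$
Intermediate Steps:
$\frac{-14183 + 13682}{C + 25897} = \frac{-14183 + 13682}{-44988 + 25897} = - \frac{501}{-19091} = \left(-501\right) \left(- \frac{1}{19091}\right) = \frac{501}{19091}$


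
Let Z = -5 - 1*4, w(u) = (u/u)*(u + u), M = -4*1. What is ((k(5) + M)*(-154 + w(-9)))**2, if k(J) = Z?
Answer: 4999696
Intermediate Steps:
M = -4
w(u) = 2*u (w(u) = 1*(2*u) = 2*u)
Z = -9 (Z = -5 - 4 = -9)
k(J) = -9
((k(5) + M)*(-154 + w(-9)))**2 = ((-9 - 4)*(-154 + 2*(-9)))**2 = (-13*(-154 - 18))**2 = (-13*(-172))**2 = 2236**2 = 4999696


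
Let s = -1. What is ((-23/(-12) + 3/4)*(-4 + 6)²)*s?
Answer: -32/3 ≈ -10.667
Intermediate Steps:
((-23/(-12) + 3/4)*(-4 + 6)²)*s = ((-23/(-12) + 3/4)*(-4 + 6)²)*(-1) = ((-23*(-1/12) + 3*(¼))*2²)*(-1) = ((23/12 + ¾)*4)*(-1) = ((8/3)*4)*(-1) = (32/3)*(-1) = -32/3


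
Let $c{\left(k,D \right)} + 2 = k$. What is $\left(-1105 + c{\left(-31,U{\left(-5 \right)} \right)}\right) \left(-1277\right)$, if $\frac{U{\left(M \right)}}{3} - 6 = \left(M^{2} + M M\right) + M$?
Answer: $1453226$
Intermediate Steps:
$U{\left(M \right)} = 18 + 3 M + 6 M^{2}$ ($U{\left(M \right)} = 18 + 3 \left(\left(M^{2} + M M\right) + M\right) = 18 + 3 \left(\left(M^{2} + M^{2}\right) + M\right) = 18 + 3 \left(2 M^{2} + M\right) = 18 + 3 \left(M + 2 M^{2}\right) = 18 + \left(3 M + 6 M^{2}\right) = 18 + 3 M + 6 M^{2}$)
$c{\left(k,D \right)} = -2 + k$
$\left(-1105 + c{\left(-31,U{\left(-5 \right)} \right)}\right) \left(-1277\right) = \left(-1105 - 33\right) \left(-1277\right) = \left(-1138\right) \left(-1277\right) = 1453226$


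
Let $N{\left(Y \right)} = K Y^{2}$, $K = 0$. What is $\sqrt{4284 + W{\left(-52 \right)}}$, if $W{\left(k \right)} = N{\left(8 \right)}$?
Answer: $6 \sqrt{119} \approx 65.452$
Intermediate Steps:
$N{\left(Y \right)} = 0$ ($N{\left(Y \right)} = 0 Y^{2} = 0$)
$W{\left(k \right)} = 0$
$\sqrt{4284 + W{\left(-52 \right)}} = \sqrt{4284 + 0} = \sqrt{4284} = 6 \sqrt{119}$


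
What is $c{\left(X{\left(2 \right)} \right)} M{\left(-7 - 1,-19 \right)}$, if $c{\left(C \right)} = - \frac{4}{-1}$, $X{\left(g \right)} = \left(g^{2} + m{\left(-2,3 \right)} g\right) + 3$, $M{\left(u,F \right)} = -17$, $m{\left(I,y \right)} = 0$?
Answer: $-68$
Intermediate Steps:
$X{\left(g \right)} = 3 + g^{2}$ ($X{\left(g \right)} = \left(g^{2} + 0 g\right) + 3 = \left(g^{2} + 0\right) + 3 = g^{2} + 3 = 3 + g^{2}$)
$c{\left(C \right)} = 4$ ($c{\left(C \right)} = \left(-4\right) \left(-1\right) = 4$)
$c{\left(X{\left(2 \right)} \right)} M{\left(-7 - 1,-19 \right)} = 4 \left(-17\right) = -68$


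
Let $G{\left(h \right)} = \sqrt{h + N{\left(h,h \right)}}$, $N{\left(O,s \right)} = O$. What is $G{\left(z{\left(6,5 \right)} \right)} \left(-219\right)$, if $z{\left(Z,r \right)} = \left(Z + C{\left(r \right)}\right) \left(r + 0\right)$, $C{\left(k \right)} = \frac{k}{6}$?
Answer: $- 73 \sqrt{615} \approx -1810.3$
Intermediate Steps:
$C{\left(k \right)} = \frac{k}{6}$ ($C{\left(k \right)} = k \frac{1}{6} = \frac{k}{6}$)
$z{\left(Z,r \right)} = r \left(Z + \frac{r}{6}\right)$ ($z{\left(Z,r \right)} = \left(Z + \frac{r}{6}\right) \left(r + 0\right) = \left(Z + \frac{r}{6}\right) r = r \left(Z + \frac{r}{6}\right)$)
$G{\left(h \right)} = \sqrt{2} \sqrt{h}$ ($G{\left(h \right)} = \sqrt{h + h} = \sqrt{2 h} = \sqrt{2} \sqrt{h}$)
$G{\left(z{\left(6,5 \right)} \right)} \left(-219\right) = \sqrt{2} \sqrt{\frac{1}{6} \cdot 5 \left(5 + 6 \cdot 6\right)} \left(-219\right) = \sqrt{2} \sqrt{\frac{1}{6} \cdot 5 \left(5 + 36\right)} \left(-219\right) = \sqrt{2} \sqrt{\frac{1}{6} \cdot 5 \cdot 41} \left(-219\right) = \sqrt{2} \sqrt{\frac{205}{6}} \left(-219\right) = \sqrt{2} \frac{\sqrt{1230}}{6} \left(-219\right) = \frac{\sqrt{615}}{3} \left(-219\right) = - 73 \sqrt{615}$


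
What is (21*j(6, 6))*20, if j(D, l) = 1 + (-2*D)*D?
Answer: -29820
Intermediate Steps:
j(D, l) = 1 - 2*D²
(21*j(6, 6))*20 = (21*(1 - 2*6²))*20 = (21*(1 - 2*36))*20 = (21*(1 - 72))*20 = (21*(-71))*20 = -1491*20 = -29820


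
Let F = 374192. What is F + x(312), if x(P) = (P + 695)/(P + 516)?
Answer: 309831983/828 ≈ 3.7419e+5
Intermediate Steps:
x(P) = (695 + P)/(516 + P)
F + x(312) = 374192 + (695 + 312)/(516 + 312) = 374192 + 1007/828 = 309831983/828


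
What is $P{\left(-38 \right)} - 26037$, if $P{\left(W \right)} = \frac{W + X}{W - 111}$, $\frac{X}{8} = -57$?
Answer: $- \frac{3879019}{149} \approx -26034.0$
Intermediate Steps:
$X = -456$ ($X = 8 \left(-57\right) = -456$)
$P{\left(W \right)} = \frac{-456 + W}{-111 + W}$ ($P{\left(W \right)} = \frac{W - 456}{W - 111} = \frac{-456 + W}{-111 + W}$)
$P{\left(-38 \right)} - 26037 = \frac{-456 - 38}{-111 - 38} - 26037 = \frac{1}{-149} \left(-494\right) - 26037 = \left(- \frac{1}{149}\right) \left(-494\right) - 26037 = \frac{494}{149} - 26037 = - \frac{3879019}{149}$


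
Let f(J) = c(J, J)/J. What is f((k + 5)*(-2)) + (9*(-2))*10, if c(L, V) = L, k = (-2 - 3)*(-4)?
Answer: -179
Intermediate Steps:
k = 20 (k = -5*(-4) = 20)
f(J) = 1 (f(J) = J/J = 1)
f((k + 5)*(-2)) + (9*(-2))*10 = 1 + (9*(-2))*10 = 1 - 18*10 = 1 - 180 = -179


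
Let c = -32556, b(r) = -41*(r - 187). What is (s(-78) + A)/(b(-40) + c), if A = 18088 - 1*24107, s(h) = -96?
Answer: 6115/23249 ≈ 0.26302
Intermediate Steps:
b(r) = 7667 - 41*r (b(r) = -41*(-187 + r) = 7667 - 41*r)
A = -6019 (A = 18088 - 24107 = -6019)
(s(-78) + A)/(b(-40) + c) = (-96 - 6019)/((7667 - 41*(-40)) - 32556) = -6115/((7667 + 1640) - 32556) = -6115/(9307 - 32556) = -6115/(-23249) = -6115*(-1/23249) = 6115/23249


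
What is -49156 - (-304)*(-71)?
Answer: -70740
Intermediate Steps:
-49156 - (-304)*(-71) = -49156 - 1*21584 = -49156 - 21584 = -70740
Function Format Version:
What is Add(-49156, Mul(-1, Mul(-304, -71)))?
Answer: -70740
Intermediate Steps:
Add(-49156, Mul(-1, Mul(-304, -71))) = Add(-49156, Mul(-1, 21584)) = Add(-49156, -21584) = -70740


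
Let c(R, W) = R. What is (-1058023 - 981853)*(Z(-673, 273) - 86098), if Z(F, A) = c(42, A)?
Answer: 175543569056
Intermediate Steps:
Z(F, A) = 42
(-1058023 - 981853)*(Z(-673, 273) - 86098) = (-1058023 - 981853)*(42 - 86098) = -2039876*(-86056) = 175543569056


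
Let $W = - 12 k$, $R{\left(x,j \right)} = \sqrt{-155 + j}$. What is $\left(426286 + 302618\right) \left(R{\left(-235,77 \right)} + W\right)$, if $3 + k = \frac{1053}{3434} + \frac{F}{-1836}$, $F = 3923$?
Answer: $\frac{217618905592}{5151} + 728904 i \sqrt{78} \approx 4.2248 \cdot 10^{7} + 6.4375 \cdot 10^{6} i$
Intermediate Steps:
$k = - \frac{895669}{185436}$ ($k = -3 + \left(\frac{1053}{3434} + \frac{3923}{-1836}\right) = -3 + \left(1053 \cdot \frac{1}{3434} + 3923 \left(- \frac{1}{1836}\right)\right) = -3 + \left(\frac{1053}{3434} - \frac{3923}{1836}\right) = -3 - \frac{339361}{185436} = - \frac{895669}{185436} \approx -4.8301$)
$W = \frac{895669}{15453}$ ($W = \left(-12\right) \left(- \frac{895669}{185436}\right) = \frac{895669}{15453} \approx 57.961$)
$\left(426286 + 302618\right) \left(R{\left(-235,77 \right)} + W\right) = \left(426286 + 302618\right) \left(\sqrt{-155 + 77} + \frac{895669}{15453}\right) = 728904 \left(\sqrt{-78} + \frac{895669}{15453}\right) = 728904 \left(i \sqrt{78} + \frac{895669}{15453}\right) = 728904 \left(\frac{895669}{15453} + i \sqrt{78}\right) = \frac{217618905592}{5151} + 728904 i \sqrt{78}$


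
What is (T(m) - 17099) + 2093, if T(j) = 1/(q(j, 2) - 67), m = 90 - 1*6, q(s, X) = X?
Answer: -975391/65 ≈ -15006.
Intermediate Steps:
m = 84 (m = 90 - 6 = 84)
T(j) = -1/65 (T(j) = 1/(2 - 67) = 1/(-65) = -1/65)
(T(m) - 17099) + 2093 = (-1/65 - 17099) + 2093 = -1111436/65 + 2093 = -975391/65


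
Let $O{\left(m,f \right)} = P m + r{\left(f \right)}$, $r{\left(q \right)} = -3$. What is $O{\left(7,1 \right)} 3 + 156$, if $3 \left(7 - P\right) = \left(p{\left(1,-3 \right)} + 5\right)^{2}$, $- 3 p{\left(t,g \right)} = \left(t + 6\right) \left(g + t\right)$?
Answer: $- \frac{3241}{9} \approx -360.11$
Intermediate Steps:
$p{\left(t,g \right)} = - \frac{\left(6 + t\right) \left(g + t\right)}{3}$ ($p{\left(t,g \right)} = - \frac{\left(t + 6\right) \left(g + t\right)}{3} = - \frac{\left(6 + t\right) \left(g + t\right)}{3}$)
$P = - \frac{652}{27}$ ($P = 7 - \frac{\left(\left(\left(-2\right) \left(-3\right) - 2 - \frac{1^{2}}{3} - \left(-1\right) 1\right) + 5\right)^{2}}{3} = 7 - \frac{\left(\left(6 - 2 - \frac{1}{3} + 1\right) + 5\right)^{2}}{3} = 7 - \frac{\left(\frac{14}{3} + 5\right)^{2}}{3} = 7 - \frac{\left(\frac{29}{3}\right)^{2}}{3} = 7 - \frac{841}{27} = - \frac{652}{27} \approx -24.148$)
$O{\left(m,f \right)} = -3 - \frac{652 m}{27}$ ($O{\left(m,f \right)} = - \frac{652 m}{27} - 3 = -3 - \frac{652 m}{27}$)
$O{\left(7,1 \right)} 3 + 156 = \left(-3 - \frac{4564}{27}\right) 3 + 156 = \left(- \frac{4645}{27}\right) 3 + 156 = - \frac{4645}{9} + 156 = - \frac{3241}{9}$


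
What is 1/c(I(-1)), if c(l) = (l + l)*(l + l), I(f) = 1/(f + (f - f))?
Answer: 1/4 ≈ 0.25000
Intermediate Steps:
I(f) = 1/f (I(f) = 1/(f + 0) = 1/f)
c(l) = 4*l**2 (c(l) = (2*l)*(2*l) = 4*l**2)
1/c(I(-1)) = 1/(4*(1/(-1))**2) = 1/(4*(-1)**2) = 1/(4*1) = 1/4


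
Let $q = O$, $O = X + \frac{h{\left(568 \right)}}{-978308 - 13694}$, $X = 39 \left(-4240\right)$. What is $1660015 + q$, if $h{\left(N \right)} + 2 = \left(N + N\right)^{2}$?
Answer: $\frac{741349729408}{496001} \approx 1.4947 \cdot 10^{6}$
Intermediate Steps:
$h{\left(N \right)} = -2 + 4 N^{2}$ ($h{\left(N \right)} = -2 + \left(N + N\right)^{2} = -2 + \left(2 N\right)^{2} = -2 + 4 N^{2}$)
$X = -165360$
$O = - \frac{82019370607}{496001}$ ($O = -165360 + \frac{-2 + 4 \cdot 568^{2}}{-978308 - 13694} = -165360 + \frac{-2 + 4 \cdot 322624}{-978308 - 13694} = -165360 + \frac{-2 + 1290496}{-992002} = -165360 + 1290494 \left(- \frac{1}{992002}\right) = -165360 - \frac{645247}{496001} = - \frac{82019370607}{496001} \approx -1.6536 \cdot 10^{5}$)
$q = - \frac{82019370607}{496001} \approx -1.6536 \cdot 10^{5}$
$1660015 + q = 1660015 - \frac{82019370607}{496001} = \frac{741349729408}{496001}$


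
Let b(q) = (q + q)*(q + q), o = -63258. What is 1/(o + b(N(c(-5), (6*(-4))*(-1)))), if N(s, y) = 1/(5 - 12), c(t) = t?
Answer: -49/3099638 ≈ -1.5808e-5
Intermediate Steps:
N(s, y) = -1/7 (N(s, y) = 1/(-7) = -1/7)
b(q) = 4*q**2 (b(q) = (2*q)*(2*q) = 4*q**2)
1/(o + b(N(c(-5), (6*(-4))*(-1)))) = 1/(-63258 + 4*(-1/7)**2) = 1/(-63258 + 4*(1/49)) = 1/(-63258 + 4/49) = 1/(-3099638/49) = -49/3099638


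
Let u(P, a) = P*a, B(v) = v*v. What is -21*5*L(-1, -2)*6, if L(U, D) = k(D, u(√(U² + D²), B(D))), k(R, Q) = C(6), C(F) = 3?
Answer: -1890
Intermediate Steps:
B(v) = v²
k(R, Q) = 3
L(U, D) = 3
-21*5*L(-1, -2)*6 = -21*5*3*6 = -315*6 = -21*90 = -1890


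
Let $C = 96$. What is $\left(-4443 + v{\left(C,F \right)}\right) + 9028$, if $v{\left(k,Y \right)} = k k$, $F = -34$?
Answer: $13801$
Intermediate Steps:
$v{\left(k,Y \right)} = k^{2}$
$\left(-4443 + v{\left(C,F \right)}\right) + 9028 = \left(-4443 + 96^{2}\right) + 9028 = \left(-4443 + 9216\right) + 9028 = 4773 + 9028 = 13801$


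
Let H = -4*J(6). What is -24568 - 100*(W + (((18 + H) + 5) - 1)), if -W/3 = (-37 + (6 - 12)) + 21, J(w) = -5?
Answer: -35368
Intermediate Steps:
H = 20 (H = -4*(-5) = 20)
W = 66 (W = -3*((-37 + (6 - 12)) + 21) = -3*((-37 - 6) + 21) = -3*(-43 + 21) = -3*(-22) = 66)
-24568 - 100*(W + (((18 + H) + 5) - 1)) = -24568 - 100*(66 + (((18 + 20) + 5) - 1)) = -24568 - 100*(66 + ((38 + 5) - 1)) = -24568 - 100*(66 + (43 - 1)) = -24568 - 100*(66 + 42) = -24568 - 100*108 = -24568 - 1*10800 = -24568 - 10800 = -35368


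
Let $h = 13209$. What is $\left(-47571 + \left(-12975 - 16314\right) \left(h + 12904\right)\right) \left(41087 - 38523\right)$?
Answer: $-1961129828592$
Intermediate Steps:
$\left(-47571 + \left(-12975 - 16314\right) \left(h + 12904\right)\right) \left(41087 - 38523\right) = \left(-47571 + \left(-12975 - 16314\right) \left(13209 + 12904\right)\right) \left(41087 - 38523\right) = \left(-47571 - 764823657\right) 2564 = \left(-764871228\right) 2564 = -1961129828592$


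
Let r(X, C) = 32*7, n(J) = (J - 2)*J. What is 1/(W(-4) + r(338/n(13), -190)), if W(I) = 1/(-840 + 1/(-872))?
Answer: 732481/164074872 ≈ 0.0044643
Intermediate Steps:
n(J) = J*(-2 + J) (n(J) = (-2 + J)*J = J*(-2 + J))
r(X, C) = 224
W(I) = -872/732481 (W(I) = 1/(-840 - 1/872) = 1/(-732481/872) = -872/732481)
1/(W(-4) + r(338/n(13), -190)) = 1/(-872/732481 + 224) = 1/(164074872/732481) = 732481/164074872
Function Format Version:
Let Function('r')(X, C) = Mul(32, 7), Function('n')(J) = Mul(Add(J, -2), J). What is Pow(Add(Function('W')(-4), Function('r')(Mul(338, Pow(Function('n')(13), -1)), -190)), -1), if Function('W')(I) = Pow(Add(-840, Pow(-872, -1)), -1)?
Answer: Rational(732481, 164074872) ≈ 0.0044643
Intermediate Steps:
Function('n')(J) = Mul(J, Add(-2, J)) (Function('n')(J) = Mul(Add(-2, J), J) = Mul(J, Add(-2, J)))
Function('r')(X, C) = 224
Function('W')(I) = Rational(-872, 732481) (Function('W')(I) = Pow(Add(-840, Rational(-1, 872)), -1) = Pow(Rational(-732481, 872), -1) = Rational(-872, 732481))
Pow(Add(Function('W')(-4), Function('r')(Mul(338, Pow(Function('n')(13), -1)), -190)), -1) = Pow(Add(Rational(-872, 732481), 224), -1) = Pow(Rational(164074872, 732481), -1) = Rational(732481, 164074872)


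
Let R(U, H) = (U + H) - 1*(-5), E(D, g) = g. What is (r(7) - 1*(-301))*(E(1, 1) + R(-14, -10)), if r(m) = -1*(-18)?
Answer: -5742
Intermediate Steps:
R(U, H) = 5 + H + U (R(U, H) = (H + U) + 5 = 5 + H + U)
r(m) = 18
(r(7) - 1*(-301))*(E(1, 1) + R(-14, -10)) = (18 - 1*(-301))*(1 + (5 - 10 - 14)) = (18 + 301)*(1 - 19) = 319*(-18) = -5742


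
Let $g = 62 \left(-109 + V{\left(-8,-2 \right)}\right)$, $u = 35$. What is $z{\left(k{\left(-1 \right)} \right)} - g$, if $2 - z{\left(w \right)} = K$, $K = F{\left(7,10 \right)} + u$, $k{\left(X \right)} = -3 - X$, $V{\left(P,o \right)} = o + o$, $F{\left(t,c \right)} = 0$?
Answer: $6973$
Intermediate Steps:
$V{\left(P,o \right)} = 2 o$
$K = 35$ ($K = 0 + 35 = 35$)
$z{\left(w \right)} = -33$ ($z{\left(w \right)} = 2 - 35 = -33$)
$g = -7006$ ($g = 62 \left(-109 + 2 \left(-2\right)\right) = 62 \left(-109 - 4\right) = 62 \left(-113\right) = -7006$)
$z{\left(k{\left(-1 \right)} \right)} - g = -33 - -7006 = -33 + 7006 = 6973$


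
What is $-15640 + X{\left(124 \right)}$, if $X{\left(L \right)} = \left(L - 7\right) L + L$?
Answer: $-1008$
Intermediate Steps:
$X{\left(L \right)} = L + L \left(-7 + L\right)$ ($X{\left(L \right)} = \left(-7 + L\right) L + L = L \left(-7 + L\right) + L = L + L \left(-7 + L\right)$)
$-15640 + X{\left(124 \right)} = -15640 + 124 \left(-6 + 124\right) = -15640 + 124 \cdot 118 = -15640 + 14632 = -1008$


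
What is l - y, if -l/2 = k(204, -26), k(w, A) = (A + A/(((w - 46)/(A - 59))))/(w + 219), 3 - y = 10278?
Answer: 343361573/33417 ≈ 10275.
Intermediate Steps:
y = -10275 (y = 3 - 1*10278 = 3 - 10278 = -10275)
k(w, A) = (A + A*(-59 + A)/(-46 + w))/(219 + w) (k(w, A) = (A + A/(((-46 + w)/(-59 + A))))/(219 + w) = (A + A*((-59 + A)/(-46 + w)))/(219 + w) = (A + A*(-59 + A)/(-46 + w))/(219 + w))
l = 1898/33417 (l = -(-52)*(-105 - 26 + 204)/(-10074 + 204**2 + 173*204) = -(-52)*73/(-10074 + 41616 + 35292) = -(-52)*73/66834 = -2*(-949/33417) = 1898/33417 ≈ 0.056797)
l - y = 1898/33417 - 1*(-10275) = 1898/33417 + 10275 = 343361573/33417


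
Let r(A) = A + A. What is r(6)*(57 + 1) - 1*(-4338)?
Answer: 5034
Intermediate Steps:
r(A) = 2*A
r(6)*(57 + 1) - 1*(-4338) = (2*6)*(57 + 1) - 1*(-4338) = 12*58 + 4338 = 696 + 4338 = 5034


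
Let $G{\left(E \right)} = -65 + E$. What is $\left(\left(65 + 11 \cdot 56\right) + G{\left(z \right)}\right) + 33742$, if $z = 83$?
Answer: $34441$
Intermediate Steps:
$\left(\left(65 + 11 \cdot 56\right) + G{\left(z \right)}\right) + 33742 = \left(\left(65 + 11 \cdot 56\right) + \left(-65 + 83\right)\right) + 33742 = \left(\left(65 + 616\right) + 18\right) + 33742 = \left(681 + 18\right) + 33742 = 699 + 33742 = 34441$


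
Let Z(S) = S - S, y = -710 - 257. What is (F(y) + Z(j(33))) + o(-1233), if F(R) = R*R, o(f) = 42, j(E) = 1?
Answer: 935131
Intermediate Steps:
y = -967
F(R) = R**2
Z(S) = 0
(F(y) + Z(j(33))) + o(-1233) = ((-967)**2 + 0) + 42 = (935089 + 0) + 42 = 935089 + 42 = 935131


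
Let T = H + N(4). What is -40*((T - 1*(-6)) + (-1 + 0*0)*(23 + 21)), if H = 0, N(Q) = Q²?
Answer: 880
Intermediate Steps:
T = 16 (T = 0 + 4² = 0 + 16 = 16)
-40*((T - 1*(-6)) + (-1 + 0*0)*(23 + 21)) = -40*((16 - 1*(-6)) + (-1 + 0*0)*(23 + 21)) = -40*((16 + 6) + (-1 + 0)*44) = -40*(22 - 1*44) = -40*(22 - 44) = -40*(-22) = 880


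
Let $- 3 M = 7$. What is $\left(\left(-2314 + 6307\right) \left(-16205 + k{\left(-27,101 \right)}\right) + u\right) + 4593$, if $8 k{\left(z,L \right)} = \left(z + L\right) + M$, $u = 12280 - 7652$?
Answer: $- \frac{517292587}{8} \approx -6.4662 \cdot 10^{7}$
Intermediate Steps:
$M = - \frac{7}{3}$ ($M = \left(- \frac{1}{3}\right) 7 = - \frac{7}{3} \approx -2.3333$)
$u = 4628$
$k{\left(z,L \right)} = - \frac{7}{24} + \frac{L}{8} + \frac{z}{8}$ ($k{\left(z,L \right)} = \frac{\left(z + L\right) - \frac{7}{3}}{8} = \frac{\left(L + z\right) - \frac{7}{3}}{8} = \frac{- \frac{7}{3} + L + z}{8} = - \frac{7}{24} + \frac{L}{8} + \frac{z}{8}$)
$\left(\left(-2314 + 6307\right) \left(-16205 + k{\left(-27,101 \right)}\right) + u\right) + 4593 = \left(\left(-2314 + 6307\right) \left(-16205 + \left(- \frac{7}{24} + \frac{1}{8} \cdot 101 + \frac{1}{8} \left(-27\right)\right)\right) + 4628\right) + 4593 = \left(3993 \left(-16205 - - \frac{215}{24}\right) + 4628\right) + 4593 = \left(3993 \left(-16205 + \frac{215}{24}\right) + 4628\right) + 4593 = \left(3993 \left(- \frac{388705}{24}\right) + 4628\right) + 4593 = \left(- \frac{517366355}{8} + 4628\right) + 4593 = - \frac{517329331}{8} + 4593 = - \frac{517292587}{8}$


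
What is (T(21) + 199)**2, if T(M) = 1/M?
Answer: 17472400/441 ≈ 39620.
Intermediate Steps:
(T(21) + 199)**2 = (1/21 + 199)**2 = (4180/21)**2 = 17472400/441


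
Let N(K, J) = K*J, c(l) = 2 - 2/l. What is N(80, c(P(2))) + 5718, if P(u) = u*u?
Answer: 5838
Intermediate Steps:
P(u) = u²
c(l) = 2 - 2/l
N(K, J) = J*K
N(80, c(P(2))) + 5718 = (2 - 2/(2²))*80 + 5718 = (2 - 2/4)*80 + 5718 = (2 - 2*¼)*80 + 5718 = (2 - ½)*80 + 5718 = (3/2)*80 + 5718 = 120 + 5718 = 5838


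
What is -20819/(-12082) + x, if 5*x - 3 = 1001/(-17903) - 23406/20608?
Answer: 237071766687/113714127040 ≈ 2.0848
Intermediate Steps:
x = 333584423/922362560 (x = ⅗ + (1001/(-17903) - 23406/20608)/5 = ⅗ + (1001*(-1/17903) - 23406*1/20608)/5 = ⅗ + (-1001/17903 - 11703/10304)/5 = ⅗ + (⅕)*(-219833113/184472512) = ⅗ - 219833113/922362560 = 333584423/922362560 ≈ 0.36166)
-20819/(-12082) + x = -20819/(-12082) + 333584423/922362560 = -20819*(-1/12082) + 333584423/922362560 = 20819/12082 + 333584423/922362560 = 237071766687/113714127040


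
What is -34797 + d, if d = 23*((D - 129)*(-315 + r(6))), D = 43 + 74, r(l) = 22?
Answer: 46071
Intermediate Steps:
D = 117
d = 80868 (d = 23*((117 - 129)*(-315 + 22)) = 23*(-12*(-293)) = 23*3516 = 80868)
-34797 + d = -34797 + 80868 = 46071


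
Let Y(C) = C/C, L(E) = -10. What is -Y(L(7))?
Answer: -1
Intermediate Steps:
Y(C) = 1
-Y(L(7)) = -1*1 = -1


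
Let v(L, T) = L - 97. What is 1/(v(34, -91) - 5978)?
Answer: -1/6041 ≈ -0.00016554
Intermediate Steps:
v(L, T) = -97 + L
1/(v(34, -91) - 5978) = 1/((-97 + 34) - 5978) = 1/(-63 - 5978) = 1/(-6041) = -1/6041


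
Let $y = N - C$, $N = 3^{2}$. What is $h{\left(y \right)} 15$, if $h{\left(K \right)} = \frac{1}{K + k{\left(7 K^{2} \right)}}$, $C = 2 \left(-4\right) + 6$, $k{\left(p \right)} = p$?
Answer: $\frac{5}{286} \approx 0.017483$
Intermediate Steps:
$N = 9$
$C = -2$ ($C = -8 + 6 = -2$)
$y = 11$ ($y = 9 - -2 = 9 + 2 = 11$)
$h{\left(K \right)} = \frac{1}{K + 7 K^{2}}$
$h{\left(y \right)} 15 = \frac{1}{11 \left(1 + 7 \cdot 11\right)} 15 = \frac{1}{11 \left(1 + 77\right)} 15 = \frac{1}{11 \cdot 78} \cdot 15 = \frac{1}{11} \cdot \frac{1}{78} \cdot 15 = \frac{1}{858} \cdot 15 = \frac{5}{286}$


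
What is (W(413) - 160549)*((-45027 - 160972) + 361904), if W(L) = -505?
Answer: -25109123870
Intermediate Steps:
(W(413) - 160549)*((-45027 - 160972) + 361904) = (-505 - 160549)*((-45027 - 160972) + 361904) = -161054*(-205999 + 361904) = -161054*155905 = -25109123870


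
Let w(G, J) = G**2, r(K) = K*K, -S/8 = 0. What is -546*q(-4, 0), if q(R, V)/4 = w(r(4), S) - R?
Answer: -567840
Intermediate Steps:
S = 0 (S = -8*0 = 0)
r(K) = K**2
q(R, V) = 1024 - 4*R (q(R, V) = 4*((4**2)**2 - R) = 4*(16**2 - R) = 4*(256 - R) = 1024 - 4*R)
-546*q(-4, 0) = -546*(1024 - 4*(-4)) = -546*(1024 + 16) = -546*1040 = -567840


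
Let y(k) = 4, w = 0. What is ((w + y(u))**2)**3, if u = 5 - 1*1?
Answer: 4096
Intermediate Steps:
u = 4 (u = 5 - 1 = 4)
((w + y(u))**2)**3 = ((0 + 4)**2)**3 = (4**2)**3 = 16**3 = 4096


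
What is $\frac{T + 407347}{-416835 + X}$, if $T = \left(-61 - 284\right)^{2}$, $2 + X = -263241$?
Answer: $- \frac{37598}{48577} \approx -0.77399$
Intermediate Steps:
$X = -263243$ ($X = -2 - 263241 = -263243$)
$T = 119025$ ($T = \left(-345\right)^{2} = 119025$)
$\frac{T + 407347}{-416835 + X} = \frac{119025 + 407347}{-416835 - 263243} = \frac{526372}{-680078} = 526372 \left(- \frac{1}{680078}\right) = - \frac{37598}{48577}$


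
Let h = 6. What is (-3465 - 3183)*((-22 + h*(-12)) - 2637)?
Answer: 18155688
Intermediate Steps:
(-3465 - 3183)*((-22 + h*(-12)) - 2637) = (-3465 - 3183)*((-22 + 6*(-12)) - 2637) = -6648*((-22 - 72) - 2637) = -6648*(-94 - 2637) = -6648*(-2731) = 18155688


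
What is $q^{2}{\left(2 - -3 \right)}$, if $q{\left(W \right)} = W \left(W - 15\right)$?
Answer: $2500$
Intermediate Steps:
$q{\left(W \right)} = W \left(-15 + W\right)$
$q^{2}{\left(2 - -3 \right)} = \left(\left(2 - -3\right) \left(-15 + \left(2 - -3\right)\right)\right)^{2} = \left(\left(2 + 3\right) \left(-15 + \left(2 + 3\right)\right)\right)^{2} = \left(5 \left(-15 + 5\right)\right)^{2} = \left(5 \left(-10\right)\right)^{2} = \left(-50\right)^{2} = 2500$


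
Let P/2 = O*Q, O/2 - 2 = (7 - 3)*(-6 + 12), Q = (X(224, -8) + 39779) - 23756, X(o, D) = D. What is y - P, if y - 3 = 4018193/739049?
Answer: -1230924217100/739049 ≈ -1.6656e+6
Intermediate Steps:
Q = 16015 (Q = (-8 + 39779) - 23756 = 39771 - 23756 = 16015)
O = 52 (O = 4 + 2*((7 - 3)*(-6 + 12)) = 4 + 2*(4*6) = 4 + 2*24 = 4 + 48 = 52)
y = 6235340/739049 (y = 3 + 4018193/739049 = 6235340/739049 ≈ 8.4370)
P = 1665560 (P = 2*(52*16015) = 2*832780 = 1665560)
y - P = 6235340/739049 - 1*1665560 = 6235340/739049 - 1665560 = -1230924217100/739049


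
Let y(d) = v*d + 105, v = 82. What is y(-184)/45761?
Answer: -14983/45761 ≈ -0.32742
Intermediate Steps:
y(d) = 105 + 82*d (y(d) = 82*d + 105 = 105 + 82*d)
y(-184)/45761 = (105 + 82*(-184))/45761 = (105 - 15088)*(1/45761) = -14983*1/45761 = -14983/45761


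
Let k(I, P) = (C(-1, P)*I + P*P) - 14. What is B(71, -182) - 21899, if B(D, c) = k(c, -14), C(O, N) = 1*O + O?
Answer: -21353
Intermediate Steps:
C(O, N) = 2*O (C(O, N) = O + O = 2*O)
k(I, P) = -14 + P² - 2*I (k(I, P) = ((2*(-1))*I + P*P) - 14 = (-2*I + P²) - 14 = (P² - 2*I) - 14 = -14 + P² - 2*I)
B(D, c) = 182 - 2*c (B(D, c) = -14 + (-14)² - 2*c = -14 + 196 - 2*c = 182 - 2*c)
B(71, -182) - 21899 = (182 - 2*(-182)) - 21899 = (182 + 364) - 21899 = 546 - 21899 = -21353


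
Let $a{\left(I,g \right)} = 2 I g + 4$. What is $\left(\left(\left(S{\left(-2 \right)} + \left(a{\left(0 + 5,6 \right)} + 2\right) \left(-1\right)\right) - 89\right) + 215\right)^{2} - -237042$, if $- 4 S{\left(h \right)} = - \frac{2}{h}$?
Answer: $\frac{3849793}{16} \approx 2.4061 \cdot 10^{5}$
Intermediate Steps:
$S{\left(h \right)} = \frac{1}{2 h}$ ($S{\left(h \right)} = - \frac{\left(-2\right) \frac{1}{h}}{4} = \frac{1}{2 h}$)
$a{\left(I,g \right)} = 4 + 2 I g$ ($a{\left(I,g \right)} = 2 I g + 4 = 4 + 2 I g$)
$\left(\left(\left(S{\left(-2 \right)} + \left(a{\left(0 + 5,6 \right)} + 2\right) \left(-1\right)\right) - 89\right) + 215\right)^{2} - -237042 = \left(\left(\left(\frac{1}{2 \left(-2\right)} + \left(\left(4 + 2 \left(0 + 5\right) 6\right) + 2\right) \left(-1\right)\right) - 89\right) + 215\right)^{2} - -237042 = \left(\left(\left(\frac{1}{2} \left(- \frac{1}{2}\right) + \left(\left(4 + 2 \cdot 5 \cdot 6\right) + 2\right) \left(-1\right)\right) - 89\right) + 215\right)^{2} + 237042 = \left(\left(\left(- \frac{1}{4} + \left(\left(4 + 60\right) + 2\right) \left(-1\right)\right) - 89\right) + 215\right)^{2} + 237042 = \left(\left(\left(- \frac{1}{4} + \left(64 + 2\right) \left(-1\right)\right) - 89\right) + 215\right)^{2} + 237042 = \left(\left(\left(- \frac{1}{4} + 66 \left(-1\right)\right) - 89\right) + 215\right)^{2} + 237042 = \left(\left(\left(- \frac{1}{4} - 66\right) - 89\right) + 215\right)^{2} + 237042 = \left(\left(- \frac{265}{4} - 89\right) + 215\right)^{2} + 237042 = \left(- \frac{621}{4} + 215\right)^{2} + 237042 = \left(\frac{239}{4}\right)^{2} + 237042 = \frac{57121}{16} + 237042 = \frac{3849793}{16}$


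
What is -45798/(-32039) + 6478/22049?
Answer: 1217348744/706427911 ≈ 1.7232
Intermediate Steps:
-45798/(-32039) + 6478/22049 = -45798*(-1/32039) + 6478*(1/22049) = 45798/32039 + 6478/22049 = 1217348744/706427911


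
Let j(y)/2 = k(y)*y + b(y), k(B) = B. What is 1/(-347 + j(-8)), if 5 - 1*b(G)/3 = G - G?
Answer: -1/189 ≈ -0.0052910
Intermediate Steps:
b(G) = 15 (b(G) = 15 - 3*(G - G) = 15 - 3*0 = 15 + 0 = 15)
j(y) = 30 + 2*y² (j(y) = 2*(y*y + 15) = 2*(y² + 15) = 2*(15 + y²) = 30 + 2*y²)
1/(-347 + j(-8)) = 1/(-347 + (30 + 2*(-8)²)) = 1/(-347 + (30 + 2*64)) = 1/(-347 + (30 + 128)) = 1/(-347 + 158) = 1/(-189) = -1/189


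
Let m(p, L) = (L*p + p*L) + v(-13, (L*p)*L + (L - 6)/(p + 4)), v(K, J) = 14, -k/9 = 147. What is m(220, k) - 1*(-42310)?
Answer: -539796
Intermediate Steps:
k = -1323 (k = -9*147 = -1323)
m(p, L) = 14 + 2*L*p (m(p, L) = (L*p + p*L) + 14 = (L*p + L*p) + 14 = 2*L*p + 14 = 14 + 2*L*p)
m(220, k) - 1*(-42310) = (14 + 2*(-1323)*220) - 1*(-42310) = (14 - 582120) + 42310 = -582106 + 42310 = -539796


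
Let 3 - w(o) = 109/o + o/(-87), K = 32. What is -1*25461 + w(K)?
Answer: -70883531/2784 ≈ -25461.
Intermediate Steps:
w(o) = 3 - 109/o + o/87 (w(o) = 3 - (109/o + o/(-87)) = 3 - (109/o + o*(-1/87)) = 3 - (109/o - o/87) = 3 + (-109/o + o/87) = 3 - 109/o + o/87)
-1*25461 + w(K) = -1*25461 + (3 - 109/32 + (1/87)*32) = -25461 + (3 - 109*1/32 + 32/87) = -25461 + (3 - 109/32 + 32/87) = -25461 - 107/2784 = -70883531/2784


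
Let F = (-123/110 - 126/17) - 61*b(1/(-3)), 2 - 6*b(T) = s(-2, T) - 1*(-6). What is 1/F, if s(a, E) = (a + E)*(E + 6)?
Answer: -25245/2582291 ≈ -0.0097762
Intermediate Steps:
s(a, E) = (6 + E)*(E + a) (s(a, E) = (E + a)*(6 + E) = (6 + E)*(E + a))
b(T) = 4/3 - 2*T/3 - T**2/6 (b(T) = 1/3 - ((T**2 + 6*T + 6*(-2) + T*(-2)) - 1*(-6))/6 = 1/3 - ((T**2 + 6*T - 12 - 2*T) + 6)/6 = 1/3 - ((-12 + T**2 + 4*T) + 6)/6 = 1/3 - (-6 + T**2 + 4*T)/6 = 1/3 + (1 - 2*T/3 - T**2/6) = 4/3 - 2*T/3 - T**2/6)
F = -2582291/25245 (F = (-123/110 - 126/17) - 61*(4/3 - 2/3/(-3) - (1/(-3))**2/6) = (-123*1/110 - 126*1/17) - 61*(4/3 - 2/3*(-1/3) - (-1/3)**2/6) = (-123/110 - 126/17) - 61*(4/3 + 2/9 - 1/6*1/9) = -15951/1870 - 61*(4/3 + 2/9 - 1/54) = -15951/1870 - 61*83/54 = -15951/1870 - 5063/54 = -2582291/25245 ≈ -102.29)
1/F = 1/(-2582291/25245) = -25245/2582291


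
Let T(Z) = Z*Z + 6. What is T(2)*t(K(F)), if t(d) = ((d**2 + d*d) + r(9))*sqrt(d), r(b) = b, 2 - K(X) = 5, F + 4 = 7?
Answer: 270*I*sqrt(3) ≈ 467.65*I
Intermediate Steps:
F = 3 (F = -4 + 7 = 3)
K(X) = -3 (K(X) = 2 - 1*5 = 2 - 5 = -3)
T(Z) = 6 + Z**2 (T(Z) = Z**2 + 6 = 6 + Z**2)
t(d) = sqrt(d)*(9 + 2*d**2) (t(d) = ((d**2 + d*d) + 9)*sqrt(d) = ((d**2 + d**2) + 9)*sqrt(d) = (2*d**2 + 9)*sqrt(d) = (9 + 2*d**2)*sqrt(d) = sqrt(d)*(9 + 2*d**2))
T(2)*t(K(F)) = (6 + 2**2)*(sqrt(-3)*(9 + 2*(-3)**2)) = (6 + 4)*((I*sqrt(3))*(9 + 2*9)) = 10*((I*sqrt(3))*(9 + 18)) = 10*((I*sqrt(3))*27) = 10*(27*I*sqrt(3)) = 270*I*sqrt(3)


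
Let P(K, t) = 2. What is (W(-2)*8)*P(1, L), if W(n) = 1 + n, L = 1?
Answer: -16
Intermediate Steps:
(W(-2)*8)*P(1, L) = ((1 - 2)*8)*2 = -1*8*2 = -8*2 = -16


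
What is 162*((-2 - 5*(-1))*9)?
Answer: 4374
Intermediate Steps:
162*((-2 - 5*(-1))*9) = 162*((-2 + 5)*9) = 162*(3*9) = 162*27 = 4374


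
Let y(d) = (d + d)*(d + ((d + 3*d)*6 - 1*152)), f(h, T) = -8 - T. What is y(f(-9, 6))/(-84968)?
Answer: -1757/10621 ≈ -0.16543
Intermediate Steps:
y(d) = 2*d*(-152 + 25*d) (y(d) = (2*d)*(d + ((4*d)*6 - 152)) = (2*d)*(d + (24*d - 152)) = (2*d)*(d + (-152 + 24*d)) = (2*d)*(-152 + 25*d) = 2*d*(-152 + 25*d))
y(f(-9, 6))/(-84968) = (2*(-8 - 1*6)*(-152 + 25*(-8 - 1*6)))/(-84968) = (2*(-8 - 6)*(-152 + 25*(-8 - 6)))*(-1/84968) = (2*(-14)*(-152 + 25*(-14)))*(-1/84968) = (2*(-14)*(-152 - 350))*(-1/84968) = (2*(-14)*(-502))*(-1/84968) = 14056*(-1/84968) = -1757/10621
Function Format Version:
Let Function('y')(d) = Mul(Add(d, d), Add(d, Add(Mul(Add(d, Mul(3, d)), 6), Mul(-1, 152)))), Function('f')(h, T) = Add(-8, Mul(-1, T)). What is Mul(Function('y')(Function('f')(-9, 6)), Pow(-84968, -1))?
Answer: Rational(-1757, 10621) ≈ -0.16543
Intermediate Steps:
Function('y')(d) = Mul(2, d, Add(-152, Mul(25, d))) (Function('y')(d) = Mul(Mul(2, d), Add(d, Add(Mul(Mul(4, d), 6), -152))) = Mul(Mul(2, d), Add(d, Add(Mul(24, d), -152))) = Mul(Mul(2, d), Add(d, Add(-152, Mul(24, d)))) = Mul(Mul(2, d), Add(-152, Mul(25, d))) = Mul(2, d, Add(-152, Mul(25, d))))
Mul(Function('y')(Function('f')(-9, 6)), Pow(-84968, -1)) = Mul(Mul(2, Add(-8, Mul(-1, 6)), Add(-152, Mul(25, Add(-8, Mul(-1, 6))))), Pow(-84968, -1)) = Mul(Mul(2, Add(-8, -6), Add(-152, Mul(25, Add(-8, -6)))), Rational(-1, 84968)) = Mul(Mul(2, -14, Add(-152, Mul(25, -14))), Rational(-1, 84968)) = Mul(Mul(2, -14, Add(-152, -350)), Rational(-1, 84968)) = Mul(Mul(2, -14, -502), Rational(-1, 84968)) = Mul(14056, Rational(-1, 84968)) = Rational(-1757, 10621)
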